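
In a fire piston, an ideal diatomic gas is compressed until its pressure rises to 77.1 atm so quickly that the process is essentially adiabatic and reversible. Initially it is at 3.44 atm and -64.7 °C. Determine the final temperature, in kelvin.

Adiabatic: T₂/T₁ = (P₂/P₁)^((γ−1)/γ).
For a diatomic ideal gas γ = 7/5, so (γ−1)/γ = 2/7.
T₁ = -64.7 °C = 208.4 K.
T₂ = 208.4 × (77.1/3.44)^(2/7) = 506.8 K.

T₂ ≈ 507 K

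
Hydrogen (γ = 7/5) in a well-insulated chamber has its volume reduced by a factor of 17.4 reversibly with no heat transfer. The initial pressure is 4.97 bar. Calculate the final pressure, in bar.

P₂ ≈ 271 bar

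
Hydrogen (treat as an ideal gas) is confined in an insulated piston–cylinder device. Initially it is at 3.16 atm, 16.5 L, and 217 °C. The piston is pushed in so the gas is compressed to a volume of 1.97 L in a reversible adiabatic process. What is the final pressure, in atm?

P₂ ≈ 61.9 atm

Since PV^γ is constant along a reversible adiabat, P₂ = P₁ (V₁/V₂)^γ.
γ = 7/5 for a diatomic ideal gas.
P₂ = 3.16 × (16.5/1.97)^(7/5) = 61.93 atm.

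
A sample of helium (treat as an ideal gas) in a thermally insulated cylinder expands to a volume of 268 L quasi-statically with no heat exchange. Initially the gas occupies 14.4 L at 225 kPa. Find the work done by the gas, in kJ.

γ = 5/3 for a monatomic ideal gas.
P₂ = P₁(V₁/V₂)^γ = 225×(14.4/268)^(5/3) = 1.721 kPa.
For a reversible adiabat, W_by_gas = (P₁V₁ − P₂V₂)/(γ−1).
W_by = (225000×0.0144 − 1721×0.268) / (2/3) = 4168 J.

W ≈ 4.17 kJ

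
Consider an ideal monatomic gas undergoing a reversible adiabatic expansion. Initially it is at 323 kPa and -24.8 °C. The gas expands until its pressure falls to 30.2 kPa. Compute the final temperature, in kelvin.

T₂ ≈ 96.2 K

Along an adiabat T P^((1−γ)/γ) is constant, so T₂ = T₁ (P₂/P₁)^((γ−1)/γ).
For a monatomic ideal gas γ = 5/3, so (γ−1)/γ = 2/5.
T₁ = -24.8 °C = 248.3 K.
T₂ = 248.3 × (30.2/323)^(2/5) = 96.25 K.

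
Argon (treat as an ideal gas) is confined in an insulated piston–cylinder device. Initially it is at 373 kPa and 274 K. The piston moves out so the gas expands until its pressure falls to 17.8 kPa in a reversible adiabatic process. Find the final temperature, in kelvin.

Adiabatic: T₂/T₁ = (P₂/P₁)^((γ−1)/γ).
For a monatomic ideal gas γ = 5/3, so (γ−1)/γ = 2/5.
T₂ = 274 × (17.8/373)^(2/5) = 81.14 K.

T₂ ≈ 81.1 K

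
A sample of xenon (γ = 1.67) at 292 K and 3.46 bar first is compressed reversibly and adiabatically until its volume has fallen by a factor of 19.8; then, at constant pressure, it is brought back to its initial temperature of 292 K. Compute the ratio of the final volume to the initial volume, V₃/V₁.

V₃/V₁ ≈ 0.00683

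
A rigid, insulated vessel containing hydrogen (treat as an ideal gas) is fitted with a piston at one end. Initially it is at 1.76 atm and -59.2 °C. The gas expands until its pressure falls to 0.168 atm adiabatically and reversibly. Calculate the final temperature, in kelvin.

Along an adiabat T P^((1−γ)/γ) is constant, so T₂ = T₁ (P₂/P₁)^((γ−1)/γ).
For a diatomic ideal gas γ = 7/5, so (γ−1)/γ = 2/7.
T₁ = -59.2 °C = 213.9 K.
T₂ = 213.9 × (0.168/1.76)^(2/7) = 109.4 K.

T₂ ≈ 109 K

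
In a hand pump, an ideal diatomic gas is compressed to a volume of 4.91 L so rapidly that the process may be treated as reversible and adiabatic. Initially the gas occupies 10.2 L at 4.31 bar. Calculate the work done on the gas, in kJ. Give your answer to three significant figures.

W ≈ 3.73 kJ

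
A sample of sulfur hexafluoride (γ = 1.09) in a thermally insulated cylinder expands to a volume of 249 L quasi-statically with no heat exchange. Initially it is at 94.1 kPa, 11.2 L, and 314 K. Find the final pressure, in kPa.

P₂ ≈ 3.20 kPa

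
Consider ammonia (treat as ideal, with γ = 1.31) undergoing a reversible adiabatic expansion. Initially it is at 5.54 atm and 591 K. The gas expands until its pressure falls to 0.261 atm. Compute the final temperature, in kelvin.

T₂ ≈ 287 K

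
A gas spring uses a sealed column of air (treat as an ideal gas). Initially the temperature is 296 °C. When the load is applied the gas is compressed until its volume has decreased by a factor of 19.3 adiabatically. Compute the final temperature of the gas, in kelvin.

T₂ ≈ 1860 K

Adiabatic: T₁V₁^(γ−1) = T₂V₂^(γ−1) ⇒ T₂ = T₁ (V₁/V₂)^(γ−1).
For a diatomic ideal gas γ = 7/5, so γ−1 = 2/5.
T₁ = 296 °C = 569.1 K.
T₂ = 569.1 × 19.3^(2/5) = 1860 K.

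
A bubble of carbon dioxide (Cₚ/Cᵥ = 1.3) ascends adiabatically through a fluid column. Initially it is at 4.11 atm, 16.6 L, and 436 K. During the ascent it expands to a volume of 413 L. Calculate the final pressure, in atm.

Adiabatic: P₁V₁^γ = P₂V₂^γ ⇒ P₂ = P₁ (V₁/V₂)^γ.
P₂ = 4.11 × (16.6/413)^(1.3) = 0.06299 atm.

P₂ ≈ 0.0630 atm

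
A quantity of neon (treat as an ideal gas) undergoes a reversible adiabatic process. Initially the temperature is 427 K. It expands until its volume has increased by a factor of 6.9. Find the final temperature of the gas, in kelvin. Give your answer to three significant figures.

T₂ ≈ 118 K

Adiabatic: T₁V₁^(γ−1) = T₂V₂^(γ−1) ⇒ T₂ = T₁ (V₁/V₂)^(γ−1).
For a monatomic ideal gas γ = 5/3, so γ−1 = 2/3.
T₂ = 427 × (1/6.9)^(2/3) = 117.8 K.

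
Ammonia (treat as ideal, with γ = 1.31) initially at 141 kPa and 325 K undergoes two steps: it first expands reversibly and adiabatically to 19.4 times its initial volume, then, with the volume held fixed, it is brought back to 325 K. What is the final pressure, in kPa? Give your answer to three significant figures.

Adiabatic step (PV^γ = const): P₂ = 141×(1/19.4)^(1.31) = 2.899 kPa; T₂ = 325×(1/19.4)^(0.31) = 129.6 K.
Isochoric: P₃ = P₂(T₃/T₂) = 2.899 × (325/129.6) = 7.268 kPa.

P₃ ≈ 7.27 kPa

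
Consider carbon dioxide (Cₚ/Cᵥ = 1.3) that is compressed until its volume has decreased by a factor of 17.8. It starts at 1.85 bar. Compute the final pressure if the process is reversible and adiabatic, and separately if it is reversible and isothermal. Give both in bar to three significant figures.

adiabatic: 78.1 bar; isothermal: 32.9 bar

Isothermal: P₂ = P₁(V₁/V₂) = 1.85×17.8 = 32.93 bar.
Adiabatic: P₂ = P₁(V₁/V₂)^γ = 1.85×17.8^(1.3) = 78.11 bar.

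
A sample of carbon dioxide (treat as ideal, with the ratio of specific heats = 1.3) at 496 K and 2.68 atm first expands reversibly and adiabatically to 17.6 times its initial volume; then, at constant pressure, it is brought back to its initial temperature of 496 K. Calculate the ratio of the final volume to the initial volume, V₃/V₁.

V₃/V₁ ≈ 41.6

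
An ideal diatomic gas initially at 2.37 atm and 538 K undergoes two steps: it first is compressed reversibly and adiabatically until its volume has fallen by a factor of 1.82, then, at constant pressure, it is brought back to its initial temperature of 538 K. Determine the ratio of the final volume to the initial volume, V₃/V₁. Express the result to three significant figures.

V₃/V₁ ≈ 0.432

For a diatomic ideal gas γ = 7/5.
Adiabatic step: V₂/V₁ = 0.5495; T₂ = T₁·1.82^(2/5) = 683.6 K.
Isobaric step: V₃/V₂ = T₃/T₂ = 538/683.6.
V₃/V₁ = (V₂/V₁)(V₃/V₂) = 0.5495 × (538/683.6) = 0.4324.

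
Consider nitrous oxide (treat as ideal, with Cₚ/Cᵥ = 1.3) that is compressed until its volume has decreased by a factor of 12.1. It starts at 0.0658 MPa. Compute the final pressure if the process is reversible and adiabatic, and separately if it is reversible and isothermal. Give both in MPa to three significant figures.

adiabatic: 1.68 MPa; isothermal: 0.796 MPa

Isothermal: P₂ = P₁(V₁/V₂) = 0.0658×12.1 = 0.7962 MPa.
Adiabatic: P₂ = P₁(V₁/V₂)^γ = 0.0658×12.1^(1.3) = 1.682 MPa.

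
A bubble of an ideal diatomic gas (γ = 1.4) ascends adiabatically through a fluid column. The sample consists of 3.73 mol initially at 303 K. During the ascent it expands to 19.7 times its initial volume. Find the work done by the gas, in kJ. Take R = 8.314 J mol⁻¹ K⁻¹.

For a reversible adiabat TV^(γ−1) is constant, so T₂ = T₁ (V₁/V₂)^(γ−1).
T₂ = 303 × (1/19.7)^(0.4) = 91.97 K.
Q = 0, so ΔU = W_on_gas = nCᵥΔT with Cᵥ = R/(γ−1) = 20.79 J/(mol·K).
ΔU = 3.73 × 20.79 × (91.97 − 303) = -16360 J.
Work done by the gas = −ΔU = 16360 J.

W ≈ 16.4 kJ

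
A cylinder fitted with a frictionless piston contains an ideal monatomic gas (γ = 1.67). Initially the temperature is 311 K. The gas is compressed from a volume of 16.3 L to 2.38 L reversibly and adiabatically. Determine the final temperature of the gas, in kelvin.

Adiabatic: T₁V₁^(γ−1) = T₂V₂^(γ−1) ⇒ T₂ = T₁ (V₁/V₂)^(γ−1).
T₂ = 311 × (16.3/2.38)^(0.67) = 1129 K.

T₂ ≈ 1130 K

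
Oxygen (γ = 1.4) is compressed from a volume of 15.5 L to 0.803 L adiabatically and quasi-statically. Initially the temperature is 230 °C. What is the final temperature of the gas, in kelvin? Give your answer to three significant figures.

Adiabatic: T₁V₁^(γ−1) = T₂V₂^(γ−1) ⇒ T₂ = T₁ (V₁/V₂)^(γ−1).
T₁ = 230 °C = 503.1 K.
T₂ = 503.1 × (15.5/0.803)^(0.4) = 1644 K.

T₂ ≈ 1640 K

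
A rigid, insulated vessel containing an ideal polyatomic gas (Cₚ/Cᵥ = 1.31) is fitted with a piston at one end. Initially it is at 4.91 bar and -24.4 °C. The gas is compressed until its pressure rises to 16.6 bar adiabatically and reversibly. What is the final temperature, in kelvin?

T₂ ≈ 332 K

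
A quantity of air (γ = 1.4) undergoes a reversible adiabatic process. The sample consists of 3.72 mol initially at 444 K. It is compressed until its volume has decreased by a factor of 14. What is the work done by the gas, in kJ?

W ≈ -64.3 kJ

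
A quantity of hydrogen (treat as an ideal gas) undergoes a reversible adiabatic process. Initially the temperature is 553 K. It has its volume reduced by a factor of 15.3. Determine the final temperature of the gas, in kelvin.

T₂ ≈ 1650 K

Adiabatic: T₁V₁^(γ−1) = T₂V₂^(γ−1) ⇒ T₂ = T₁ (V₁/V₂)^(γ−1).
For a diatomic ideal gas γ = 7/5, so γ−1 = 2/5.
T₂ = 553 × 15.3^(2/5) = 1647 K.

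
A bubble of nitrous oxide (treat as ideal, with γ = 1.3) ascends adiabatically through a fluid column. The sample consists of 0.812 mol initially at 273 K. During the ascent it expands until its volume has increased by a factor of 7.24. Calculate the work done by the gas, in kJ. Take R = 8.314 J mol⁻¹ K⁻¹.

Adiabatic: T₁V₁^(γ−1) = T₂V₂^(γ−1) ⇒ T₂ = T₁ (V₁/V₂)^(γ−1).
T₂ = 273 × (1/7.24)^(0.3) = 150.7 K.
Q = 0, so ΔU = W_on_gas = nCᵥΔT with Cᵥ = R/(γ−1) = 27.71 J/(mol·K).
ΔU = 0.812 × 27.71 × (150.7 − 273) = -2751 J.
Work done by the gas = −ΔU = 2751 J.

W ≈ 2.75 kJ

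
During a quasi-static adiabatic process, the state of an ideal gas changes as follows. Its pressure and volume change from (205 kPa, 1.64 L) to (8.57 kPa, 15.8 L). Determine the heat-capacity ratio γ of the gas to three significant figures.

PV^γ = const ⇒ γ = ln(P₂/P₁) / ln(V₁/V₂).
γ = ln(8.57/205) / ln(1.64/15.8) = 1.401.

γ ≈ 1.40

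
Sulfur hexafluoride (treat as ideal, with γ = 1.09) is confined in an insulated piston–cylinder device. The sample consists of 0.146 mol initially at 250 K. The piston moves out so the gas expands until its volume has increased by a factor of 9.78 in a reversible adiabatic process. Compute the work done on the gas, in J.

Adiabatic: T₁V₁^(γ−1) = T₂V₂^(γ−1) ⇒ T₂ = T₁ (V₁/V₂)^(γ−1).
T₂ = 250 × (1/9.78)^(0.09) = 203.6 K.
Q = 0, so ΔU = W_on_gas = nCᵥΔT with Cᵥ = R/(γ−1) = 92.38 J/(mol·K).
ΔU = 0.146 × 92.38 × (203.6 − 250) = -625.6 J.

W ≈ -626 J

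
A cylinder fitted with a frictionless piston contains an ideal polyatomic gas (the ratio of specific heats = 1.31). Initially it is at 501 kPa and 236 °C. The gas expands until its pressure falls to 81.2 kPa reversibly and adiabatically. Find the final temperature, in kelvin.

T₂ ≈ 331 K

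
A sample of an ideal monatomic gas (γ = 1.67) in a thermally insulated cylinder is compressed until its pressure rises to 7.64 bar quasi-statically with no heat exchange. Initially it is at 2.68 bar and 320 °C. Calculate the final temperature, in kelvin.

T₂ ≈ 903 K

Adiabatic: T₂/T₁ = (P₂/P₁)^((γ−1)/γ).
T₁ = 320 °C = 593.1 K.
T₂ = 593.1 × (7.64/2.68)^(0.401) = 903 K.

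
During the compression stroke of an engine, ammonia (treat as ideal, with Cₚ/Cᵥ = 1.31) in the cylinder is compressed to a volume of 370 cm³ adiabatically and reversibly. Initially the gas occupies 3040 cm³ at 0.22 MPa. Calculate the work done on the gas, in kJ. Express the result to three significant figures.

W ≈ 1.99 kJ

P₂ = P₁(V₁/V₂)^γ = 0.22×(3040/370)^(1.31) = 3.473 MPa.
For a reversible adiabat, W_by_gas = (P₁V₁ − P₂V₂)/(γ−1).
W_by = (220000×0.00304 − 3.473×10^6×0.00037) / (0.31) = -1987 J.
W_on_gas = −W_by = 1987 J.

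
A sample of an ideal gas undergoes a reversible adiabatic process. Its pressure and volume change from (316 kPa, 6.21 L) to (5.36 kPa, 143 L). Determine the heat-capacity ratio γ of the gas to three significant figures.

PV^γ = const ⇒ γ = ln(P₂/P₁) / ln(V₁/V₂).
γ = ln(5.36/316) / ln(6.21/143) = 1.3.

γ ≈ 1.30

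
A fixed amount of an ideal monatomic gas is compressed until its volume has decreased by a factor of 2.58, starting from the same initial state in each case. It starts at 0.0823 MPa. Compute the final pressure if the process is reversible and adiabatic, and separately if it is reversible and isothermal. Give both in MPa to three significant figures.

For a monatomic ideal gas γ = 5/3.
Isothermal: P₂ = P₁(V₁/V₂) = 0.0823×2.58 = 0.2123 MPa.
Adiabatic: P₂ = P₁(V₁/V₂)^γ = 0.0823×2.58^(5/3) = 0.3994 MPa.

adiabatic: 0.399 MPa; isothermal: 0.212 MPa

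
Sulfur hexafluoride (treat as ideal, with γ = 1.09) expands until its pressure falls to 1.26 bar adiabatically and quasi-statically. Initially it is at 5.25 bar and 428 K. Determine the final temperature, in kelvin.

Along an adiabat T P^((1−γ)/γ) is constant, so T₂ = T₁ (P₂/P₁)^((γ−1)/γ).
T₂ = 428 × (1.26/5.25)^(0.0826) = 380.4 K.

T₂ ≈ 380 K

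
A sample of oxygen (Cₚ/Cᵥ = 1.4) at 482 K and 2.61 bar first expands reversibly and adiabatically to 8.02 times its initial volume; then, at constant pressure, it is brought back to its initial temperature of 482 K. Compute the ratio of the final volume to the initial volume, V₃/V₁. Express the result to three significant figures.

V₃/V₁ ≈ 18.4

Adiabatic step: V₂/V₁ = 8.02; T₂ = T₁·(1/8.02)^(0.4) = 209.6 K.
Isobaric step: V₃/V₂ = T₃/T₂ = 482/209.6.
V₃/V₁ = (V₂/V₁)(V₃/V₂) = 8.02 × (482/209.6) = 18.44.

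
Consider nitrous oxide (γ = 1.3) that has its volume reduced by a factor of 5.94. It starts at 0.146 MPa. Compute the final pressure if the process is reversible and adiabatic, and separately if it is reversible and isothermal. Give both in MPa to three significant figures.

adiabatic: 1.48 MPa; isothermal: 0.867 MPa

Isothermal: P₂ = P₁(V₁/V₂) = 0.146×5.94 = 0.8672 MPa.
Adiabatic: P₂ = P₁(V₁/V₂)^γ = 0.146×5.94^(1.3) = 1.48 MPa.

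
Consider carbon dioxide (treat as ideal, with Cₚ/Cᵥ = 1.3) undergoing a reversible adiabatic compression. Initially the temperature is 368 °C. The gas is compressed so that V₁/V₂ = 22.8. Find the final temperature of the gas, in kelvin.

T₂ ≈ 1640 K

Adiabatic: T₁V₁^(γ−1) = T₂V₂^(γ−1) ⇒ T₂ = T₁ (V₁/V₂)^(γ−1).
T₁ = 368 °C = 641.1 K.
T₂ = 641.1 × 22.8^(0.3) = 1638 K.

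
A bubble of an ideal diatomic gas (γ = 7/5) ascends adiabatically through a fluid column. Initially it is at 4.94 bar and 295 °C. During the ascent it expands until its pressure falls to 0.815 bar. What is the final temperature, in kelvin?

T₂ ≈ 340 K

Along an adiabat T P^((1−γ)/γ) is constant, so T₂ = T₁ (P₂/P₁)^((γ−1)/γ).
T₁ = 295 °C = 568.1 K.
T₂ = 568.1 × (0.815/4.94)^(2/7) = 339.5 K.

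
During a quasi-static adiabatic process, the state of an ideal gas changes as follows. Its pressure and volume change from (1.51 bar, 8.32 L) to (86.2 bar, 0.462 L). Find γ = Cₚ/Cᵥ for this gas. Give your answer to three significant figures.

γ ≈ 1.40

PV^γ = const ⇒ γ = ln(P₂/P₁) / ln(V₁/V₂).
γ = ln(86.2/1.51) / ln(8.32/0.462) = 1.399.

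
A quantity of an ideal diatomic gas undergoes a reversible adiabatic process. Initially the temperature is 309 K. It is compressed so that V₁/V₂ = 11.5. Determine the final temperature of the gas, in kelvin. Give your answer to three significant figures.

Adiabatic: T₁V₁^(γ−1) = T₂V₂^(γ−1) ⇒ T₂ = T₁ (V₁/V₂)^(γ−1).
For a diatomic ideal gas γ = 7/5, so γ−1 = 2/5.
T₂ = 309 × 11.5^(2/5) = 820.8 K.

T₂ ≈ 821 K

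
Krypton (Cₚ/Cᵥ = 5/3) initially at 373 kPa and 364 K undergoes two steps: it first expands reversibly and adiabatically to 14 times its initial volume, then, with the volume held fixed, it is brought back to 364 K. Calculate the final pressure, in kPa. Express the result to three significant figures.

Adiabatic step (PV^γ = const): P₂ = 373×(1/14)^(5/3) = 4.587 kPa; T₂ = 364×(1/14)^(2/3) = 62.66 K.
Isochoric: P₃ = P₂(T₃/T₂) = 4.587 × (364/62.66) = 26.64 kPa.

P₃ ≈ 26.6 kPa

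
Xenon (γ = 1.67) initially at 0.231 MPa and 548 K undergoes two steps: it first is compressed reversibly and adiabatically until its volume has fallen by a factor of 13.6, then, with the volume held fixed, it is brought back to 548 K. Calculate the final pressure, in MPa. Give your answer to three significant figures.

Adiabatic step (PV^γ = const): P₂ = 0.231×13.6^(1.67) = 18.06 MPa; T₂ = 548×13.6^(0.67) = 3150 K.
Isochoric: P₃ = P₂(T₃/T₂) = 18.06 × (548/3150) = 3.142 MPa.

P₃ ≈ 3.14 MPa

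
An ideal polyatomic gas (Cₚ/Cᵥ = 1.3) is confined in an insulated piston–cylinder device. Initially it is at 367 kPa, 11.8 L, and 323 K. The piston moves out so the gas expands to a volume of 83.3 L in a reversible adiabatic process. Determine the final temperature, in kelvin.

T₂ ≈ 180 K

Adiabatic: T₁V₁^(γ−1) = T₂V₂^(γ−1) ⇒ T₂ = T₁ (V₁/V₂)^(γ−1).
T₂ = 323 × (11.8/83.3)^(0.3) = 179.7 K.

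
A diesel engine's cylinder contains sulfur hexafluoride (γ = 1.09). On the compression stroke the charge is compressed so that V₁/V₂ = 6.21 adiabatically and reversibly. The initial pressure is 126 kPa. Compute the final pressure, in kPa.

P₂ ≈ 922 kPa

Adiabatic: P₁V₁^γ = P₂V₂^γ ⇒ P₂ = P₁ (V₁/V₂)^γ.
P₂ = 126 × 6.21^(1.09) = 922.2 kPa.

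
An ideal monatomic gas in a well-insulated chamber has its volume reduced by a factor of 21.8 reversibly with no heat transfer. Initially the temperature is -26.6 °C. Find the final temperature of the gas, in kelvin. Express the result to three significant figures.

T₂ ≈ 1920 K

For a reversible adiabat TV^(γ−1) is constant, so T₂ = T₁ (V₁/V₂)^(γ−1).
For a monatomic ideal gas γ = 5/3, so γ−1 = 2/3.
T₁ = -26.6 °C = 246.5 K.
T₂ = 246.5 × 21.8^(2/3) = 1924 K.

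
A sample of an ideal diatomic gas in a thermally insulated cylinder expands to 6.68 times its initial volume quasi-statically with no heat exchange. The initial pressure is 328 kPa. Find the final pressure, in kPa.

P₂ ≈ 23.0 kPa

Since PV^γ is constant along a reversible adiabat, P₂ = P₁ (V₁/V₂)^γ.
For a diatomic ideal gas γ = 7/5.
P₂ = 328 × (1/6.68)^(7/5) = 22.97 kPa.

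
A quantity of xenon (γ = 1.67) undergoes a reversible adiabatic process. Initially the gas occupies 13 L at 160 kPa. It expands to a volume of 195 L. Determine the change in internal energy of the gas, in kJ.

ΔU ≈ -2.60 kJ

P₂ = P₁(V₁/V₂)^γ = 160×(13/195)^(1.67) = 1.738 kPa.
For a reversible adiabat, W_by_gas = (P₁V₁ − P₂V₂)/(γ−1).
W_by = (160000×0.013 − 1738×0.195) / (0.67) = 2599 J.
Q = 0 ⇒ ΔU = −W_by = -2599 J.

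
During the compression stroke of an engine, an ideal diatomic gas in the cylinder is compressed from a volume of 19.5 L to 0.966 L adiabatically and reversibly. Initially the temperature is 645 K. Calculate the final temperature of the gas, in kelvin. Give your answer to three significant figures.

T₂ ≈ 2150 K

Adiabatic: T₁V₁^(γ−1) = T₂V₂^(γ−1) ⇒ T₂ = T₁ (V₁/V₂)^(γ−1).
For a diatomic ideal gas γ = 7/5, so γ−1 = 2/5.
T₂ = 645 × (19.5/0.966)^(2/5) = 2146 K.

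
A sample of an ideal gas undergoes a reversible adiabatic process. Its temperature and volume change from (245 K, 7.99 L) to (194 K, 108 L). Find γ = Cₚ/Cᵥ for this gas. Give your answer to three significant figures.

TV^(γ−1) = const ⇒ γ − 1 = ln(T₂/T₁) / ln(V₁/V₂).
γ = 1 + ln(194/245) / ln(7.99/108) = 1.09.

γ ≈ 1.09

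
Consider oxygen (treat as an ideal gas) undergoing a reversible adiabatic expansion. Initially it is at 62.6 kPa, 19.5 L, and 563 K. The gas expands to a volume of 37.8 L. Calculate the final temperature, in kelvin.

T₂ ≈ 432 K

For a reversible adiabat TV^(γ−1) is constant, so T₂ = T₁ (V₁/V₂)^(γ−1).
γ = 7/5 for a diatomic ideal gas.
T₂ = 563 × (19.5/37.8)^(2/5) = 432 K.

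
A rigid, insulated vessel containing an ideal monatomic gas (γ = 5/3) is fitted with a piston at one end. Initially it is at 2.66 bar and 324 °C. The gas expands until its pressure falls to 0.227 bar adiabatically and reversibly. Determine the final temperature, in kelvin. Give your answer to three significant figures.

Along an adiabat T P^((1−γ)/γ) is constant, so T₂ = T₁ (P₂/P₁)^((γ−1)/γ).
T₁ = 324 °C = 597.1 K.
T₂ = 597.1 × (0.227/2.66)^(2/5) = 223.1 K.

T₂ ≈ 223 K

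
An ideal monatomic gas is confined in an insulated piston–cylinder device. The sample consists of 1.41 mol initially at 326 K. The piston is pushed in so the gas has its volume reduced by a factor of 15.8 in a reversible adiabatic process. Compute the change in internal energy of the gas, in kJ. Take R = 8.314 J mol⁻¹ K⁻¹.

For a reversible adiabat TV^(γ−1) is constant, so T₂ = T₁ (V₁/V₂)^(γ−1).
γ = 5/3 for a monatomic ideal gas, so γ−1 = 2/3.
T₂ = 326 × 15.8^(2/3) = 2053 K.
Q = 0, so ΔU = W_on_gas = nCᵥΔT with Cᵥ = R/(γ−1) = 12.47 J/(mol·K).
ΔU = 1.41 × 12.47 × (2053 − 326) = 30360 J.

ΔU ≈ 30.4 kJ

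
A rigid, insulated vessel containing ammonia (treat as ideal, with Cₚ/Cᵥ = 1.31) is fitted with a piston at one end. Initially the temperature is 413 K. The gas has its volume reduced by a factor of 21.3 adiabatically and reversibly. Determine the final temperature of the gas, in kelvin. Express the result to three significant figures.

T₂ ≈ 1070 K

Adiabatic: T₁V₁^(γ−1) = T₂V₂^(γ−1) ⇒ T₂ = T₁ (V₁/V₂)^(γ−1).
T₂ = 413 × 21.3^(0.31) = 1066 K.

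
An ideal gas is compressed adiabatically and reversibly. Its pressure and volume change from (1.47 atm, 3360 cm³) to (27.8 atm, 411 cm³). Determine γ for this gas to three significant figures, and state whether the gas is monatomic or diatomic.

PV^γ = const ⇒ γ = ln(P₂/P₁) / ln(V₁/V₂).
γ = ln(27.8/1.47) / ln(3360/411) = 1.399.
γ ≈ 1.40 is close to 7/5, so the gas is diatomic.

γ ≈ 1.40; diatomic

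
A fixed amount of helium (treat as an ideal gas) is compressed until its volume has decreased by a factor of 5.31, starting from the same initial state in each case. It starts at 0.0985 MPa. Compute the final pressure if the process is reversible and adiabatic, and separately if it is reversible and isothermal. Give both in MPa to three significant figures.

For a monatomic ideal gas γ = 5/3.
Isothermal: P₂ = P₁(V₁/V₂) = 0.0985×5.31 = 0.523 MPa.
Adiabatic: P₂ = P₁(V₁/V₂)^γ = 0.0985×5.31^(5/3) = 1.592 MPa.

adiabatic: 1.59 MPa; isothermal: 0.523 MPa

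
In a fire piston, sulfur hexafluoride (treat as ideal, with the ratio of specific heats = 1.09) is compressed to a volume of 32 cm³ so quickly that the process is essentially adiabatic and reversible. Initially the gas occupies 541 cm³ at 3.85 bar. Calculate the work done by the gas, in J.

P₂ = P₁(V₁/V₂)^γ = 3.85×(541/32)^(1.09) = 83.95 bar.
For a reversible adiabat, W_by_gas = (P₁V₁ − P₂V₂)/(γ−1).
W_by = (385000×0.000541 − 8.395×10^6×3.2×10^-5) / (0.09) = -670.7 J.

W ≈ -671 J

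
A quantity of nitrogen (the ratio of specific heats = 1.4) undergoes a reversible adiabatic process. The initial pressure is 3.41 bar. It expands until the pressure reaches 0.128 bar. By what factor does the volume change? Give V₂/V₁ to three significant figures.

From PV^γ = const, V₂/V₁ = (P₁/P₂)^(1/γ).
V₂/V₁ = (3.41/0.128)^(0.714) = 10.43.

V₂/V₁ ≈ 10.4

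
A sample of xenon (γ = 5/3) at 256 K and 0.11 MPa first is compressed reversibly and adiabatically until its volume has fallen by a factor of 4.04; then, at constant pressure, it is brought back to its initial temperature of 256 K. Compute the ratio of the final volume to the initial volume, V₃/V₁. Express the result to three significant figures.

Adiabatic step: V₂/V₁ = 0.2475; T₂ = T₁·4.04^(2/3) = 649.4 K.
Isobaric step: V₃/V₂ = T₃/T₂ = 256/649.4.
V₃/V₁ = (V₂/V₁)(V₃/V₂) = 0.2475 × (256/649.4) = 0.09758.

V₃/V₁ ≈ 0.0976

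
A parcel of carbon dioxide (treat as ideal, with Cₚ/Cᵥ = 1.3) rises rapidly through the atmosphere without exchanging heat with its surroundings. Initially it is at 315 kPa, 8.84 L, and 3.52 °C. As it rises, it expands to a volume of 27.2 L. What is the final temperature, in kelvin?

T₂ ≈ 197 K

For a reversible adiabat TV^(γ−1) is constant, so T₂ = T₁ (V₁/V₂)^(γ−1).
T₁ = 3.52 °C = 276.7 K.
T₂ = 276.7 × (8.84/27.2)^(0.3) = 197.5 K.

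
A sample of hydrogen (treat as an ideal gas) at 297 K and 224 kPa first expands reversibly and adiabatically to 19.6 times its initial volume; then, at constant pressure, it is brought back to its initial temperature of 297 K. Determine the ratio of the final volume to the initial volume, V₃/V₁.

For a diatomic ideal gas γ = 7/5.
Adiabatic step: V₂/V₁ = 19.6; T₂ = T₁·(1/19.6)^(2/5) = 90.33 K.
Isobaric step: V₃/V₂ = T₃/T₂ = 297/90.33.
V₃/V₁ = (V₂/V₁)(V₃/V₂) = 19.6 × (297/90.33) = 64.44.

V₃/V₁ ≈ 64.4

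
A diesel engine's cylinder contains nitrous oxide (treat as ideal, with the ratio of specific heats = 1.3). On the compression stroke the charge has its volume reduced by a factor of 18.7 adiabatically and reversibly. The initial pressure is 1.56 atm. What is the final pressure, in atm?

P₂ ≈ 70.2 atm

Adiabatic: P₁V₁^γ = P₂V₂^γ ⇒ P₂ = P₁ (V₁/V₂)^γ.
P₂ = 1.56 × 18.7^(1.3) = 70.23 atm.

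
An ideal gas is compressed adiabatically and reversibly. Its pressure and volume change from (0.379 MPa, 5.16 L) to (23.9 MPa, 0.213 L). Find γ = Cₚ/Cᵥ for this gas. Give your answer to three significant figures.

γ ≈ 1.30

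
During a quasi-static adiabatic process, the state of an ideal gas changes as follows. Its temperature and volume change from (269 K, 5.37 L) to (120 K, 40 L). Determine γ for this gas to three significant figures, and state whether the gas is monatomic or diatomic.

γ ≈ 1.40; diatomic

TV^(γ−1) = const ⇒ γ − 1 = ln(T₂/T₁) / ln(V₁/V₂).
γ = 1 + ln(120/269) / ln(5.37/40) = 1.402.
γ ≈ 1.40 is close to 7/5, so the gas is diatomic.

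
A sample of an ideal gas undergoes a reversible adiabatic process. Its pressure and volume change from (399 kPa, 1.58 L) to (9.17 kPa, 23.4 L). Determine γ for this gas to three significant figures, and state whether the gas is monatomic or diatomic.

γ ≈ 1.40; diatomic

PV^γ = const ⇒ γ = ln(P₂/P₁) / ln(V₁/V₂).
γ = ln(9.17/399) / ln(1.58/23.4) = 1.4.
γ ≈ 1.40 is close to 7/5, so the gas is diatomic.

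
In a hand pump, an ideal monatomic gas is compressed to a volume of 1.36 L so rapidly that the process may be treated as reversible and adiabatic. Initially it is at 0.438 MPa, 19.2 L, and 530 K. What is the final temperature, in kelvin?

T₂ ≈ 3100 K

Adiabatic: T₁V₁^(γ−1) = T₂V₂^(γ−1) ⇒ T₂ = T₁ (V₁/V₂)^(γ−1).
γ = 5/3 for a monatomic ideal gas.
T₂ = 530 × (19.2/1.36)^(2/3) = 3096 K.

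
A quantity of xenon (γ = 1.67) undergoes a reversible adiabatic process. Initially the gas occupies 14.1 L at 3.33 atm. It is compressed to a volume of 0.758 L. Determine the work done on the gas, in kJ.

W ≈ 43.2 kJ

P₂ = P₁(V₁/V₂)^γ = 3.33×(14.1/0.758)^(1.67) = 439.1 atm.
For a reversible adiabat, W_by_gas = (P₁V₁ − P₂V₂)/(γ−1).
W_by = (337400×0.0141 − 4.449×10^7×0.000758) / (0.67) = -43240 J.
W_on_gas = −W_by = 43240 J.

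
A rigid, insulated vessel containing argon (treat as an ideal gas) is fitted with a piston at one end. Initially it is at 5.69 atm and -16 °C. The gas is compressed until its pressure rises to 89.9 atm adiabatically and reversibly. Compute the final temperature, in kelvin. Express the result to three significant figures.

Adiabatic: T₂/T₁ = (P₂/P₁)^((γ−1)/γ).
For a monatomic ideal gas γ = 5/3, so (γ−1)/γ = 2/5.
T₁ = -16 °C = 257.1 K.
T₂ = 257.1 × (89.9/5.69)^(2/5) = 775.6 K.

T₂ ≈ 776 K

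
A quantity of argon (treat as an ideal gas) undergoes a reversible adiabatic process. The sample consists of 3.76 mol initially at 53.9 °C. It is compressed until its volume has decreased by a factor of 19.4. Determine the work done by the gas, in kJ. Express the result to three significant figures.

For a reversible adiabat TV^(γ−1) is constant, so T₂ = T₁ (V₁/V₂)^(γ−1).
γ = 5/3 for a monatomic ideal gas, so γ−1 = 2/3.
T₁ = 53.9 °C = 327 K.
T₂ = 327 × 19.4^(2/3) = 2361 K.
Q = 0, so ΔU = W_on_gas = nCᵥΔT with Cᵥ = R/(γ−1) = 12.47 J/(mol·K).
ΔU = 3.76 × 12.47 × (2361 − 327) = 95390 J.
Work done by the gas = −ΔU = -95390 J.

W ≈ -95.4 kJ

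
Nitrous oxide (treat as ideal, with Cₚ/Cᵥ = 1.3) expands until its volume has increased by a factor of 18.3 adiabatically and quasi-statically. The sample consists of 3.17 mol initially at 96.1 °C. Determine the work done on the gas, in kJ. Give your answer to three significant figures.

For a reversible adiabat TV^(γ−1) is constant, so T₂ = T₁ (V₁/V₂)^(γ−1).
T₁ = 96.1 °C = 369.2 K.
T₂ = 369.2 × (1/18.3)^(0.3) = 154.4 K.
Q = 0, so ΔU = W_on_gas = nCᵥΔT with Cᵥ = R/(γ−1) = 27.71 J/(mol·K).
ΔU = 3.17 × 27.71 × (154.4 − 369.2) = -18880 J.

W ≈ -18.9 kJ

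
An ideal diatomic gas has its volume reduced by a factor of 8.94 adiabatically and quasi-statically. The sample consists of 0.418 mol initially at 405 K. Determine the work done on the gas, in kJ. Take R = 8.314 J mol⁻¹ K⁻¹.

Adiabatic: T₁V₁^(γ−1) = T₂V₂^(γ−1) ⇒ T₂ = T₁ (V₁/V₂)^(γ−1).
γ = 7/5 for a diatomic ideal gas, so γ−1 = 2/5.
T₂ = 405 × 8.94^(2/5) = 972.7 K.
Q = 0, so ΔU = W_on_gas = nCᵥΔT with Cᵥ = R/(γ−1) = 20.79 J/(mol·K).
ΔU = 0.418 × 20.79 × (972.7 − 405) = 4932 J.

W ≈ 4.93 kJ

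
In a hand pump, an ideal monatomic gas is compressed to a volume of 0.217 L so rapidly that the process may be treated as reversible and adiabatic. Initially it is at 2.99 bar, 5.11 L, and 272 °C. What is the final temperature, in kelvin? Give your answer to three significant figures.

T₂ ≈ 4480 K

For a reversible adiabat TV^(γ−1) is constant, so T₂ = T₁ (V₁/V₂)^(γ−1).
γ = 5/3 for a monatomic ideal gas.
T₁ = 272 °C = 545.1 K.
T₂ = 545.1 × (5.11/0.217)^(2/3) = 4479 K.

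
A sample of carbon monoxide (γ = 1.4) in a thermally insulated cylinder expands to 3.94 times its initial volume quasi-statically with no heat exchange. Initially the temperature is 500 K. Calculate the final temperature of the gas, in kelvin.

For a reversible adiabat TV^(γ−1) is constant, so T₂ = T₁ (V₁/V₂)^(γ−1).
T₂ = 500 × (1/3.94)^(0.4) = 288.9 K.

T₂ ≈ 289 K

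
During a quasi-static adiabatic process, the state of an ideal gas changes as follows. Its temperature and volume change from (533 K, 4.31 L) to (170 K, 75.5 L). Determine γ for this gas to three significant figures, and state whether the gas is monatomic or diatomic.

γ ≈ 1.40; diatomic

TV^(γ−1) = const ⇒ γ − 1 = ln(T₂/T₁) / ln(V₁/V₂).
γ = 1 + ln(170/533) / ln(4.31/75.5) = 1.399.
γ ≈ 1.40 is close to 7/5, so the gas is diatomic.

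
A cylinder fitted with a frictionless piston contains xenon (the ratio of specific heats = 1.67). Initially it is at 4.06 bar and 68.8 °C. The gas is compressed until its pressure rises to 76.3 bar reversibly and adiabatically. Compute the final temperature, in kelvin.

T₂ ≈ 1110 K

Adiabatic: T₂/T₁ = (P₂/P₁)^((γ−1)/γ).
T₁ = 68.8 °C = 341.9 K.
T₂ = 341.9 × (76.3/4.06)^(0.401) = 1109 K.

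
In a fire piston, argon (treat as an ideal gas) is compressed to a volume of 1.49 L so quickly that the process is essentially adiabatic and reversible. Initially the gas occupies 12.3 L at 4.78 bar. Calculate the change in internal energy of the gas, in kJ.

ΔU ≈ 27.2 kJ

γ = 5/3 for a monatomic ideal gas.
P₂ = P₁(V₁/V₂)^γ = 4.78×(12.3/1.49)^(5/3) = 161.2 bar.
For a reversible adiabat, W_by_gas = (P₁V₁ − P₂V₂)/(γ−1).
W_by = (478000×0.0123 − 1.612×10^7×0.00149) / (2/3) = -27200 J.
Q = 0 ⇒ ΔU = −W_by = 27200 J.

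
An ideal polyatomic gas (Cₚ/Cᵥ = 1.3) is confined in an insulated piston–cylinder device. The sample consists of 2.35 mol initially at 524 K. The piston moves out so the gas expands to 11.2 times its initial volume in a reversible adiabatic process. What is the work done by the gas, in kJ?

Adiabatic: T₁V₁^(γ−1) = T₂V₂^(γ−1) ⇒ T₂ = T₁ (V₁/V₂)^(γ−1).
T₂ = 524 × (1/11.2)^(0.3) = 253.8 K.
Q = 0, so ΔU = W_on_gas = nCᵥΔT with Cᵥ = R/(γ−1) = 27.71 J/(mol·K).
ΔU = 2.35 × 27.71 × (253.8 − 524) = -17590 J.
Work done by the gas = −ΔU = 17590 J.

W ≈ 17.6 kJ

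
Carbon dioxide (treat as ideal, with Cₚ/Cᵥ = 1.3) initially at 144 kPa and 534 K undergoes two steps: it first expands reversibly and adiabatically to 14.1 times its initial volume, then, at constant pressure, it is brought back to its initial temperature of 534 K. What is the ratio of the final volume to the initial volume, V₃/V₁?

Adiabatic step: V₂/V₁ = 14.1; T₂ = T₁·(1/14.1)^(0.3) = 241.4 K.
Isobaric step: V₃/V₂ = T₃/T₂ = 534/241.4.
V₃/V₁ = (V₂/V₁)(V₃/V₂) = 14.1 × (534/241.4) = 31.19.

V₃/V₁ ≈ 31.2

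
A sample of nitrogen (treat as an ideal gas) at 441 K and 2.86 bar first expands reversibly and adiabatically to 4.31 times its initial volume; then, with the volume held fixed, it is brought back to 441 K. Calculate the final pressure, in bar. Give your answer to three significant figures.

For a diatomic ideal gas γ = 7/5.
Adiabatic step (PV^γ = const): P₂ = 2.86×(1/4.31)^(7/5) = 0.3699 bar; T₂ = 441×(1/4.31)^(2/5) = 245.8 K.
Isochoric: P₃ = P₂(T₃/T₂) = 0.3699 × (441/245.8) = 0.6636 bar.

P₃ ≈ 0.664 bar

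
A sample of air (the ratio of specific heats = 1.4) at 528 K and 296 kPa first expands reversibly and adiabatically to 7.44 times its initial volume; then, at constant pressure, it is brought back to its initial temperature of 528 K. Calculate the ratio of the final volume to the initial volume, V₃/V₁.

V₃/V₁ ≈ 16.6

Adiabatic step: V₂/V₁ = 7.44; T₂ = T₁·(1/7.44)^(0.4) = 236.6 K.
Isobaric step: V₃/V₂ = T₃/T₂ = 528/236.6.
V₃/V₁ = (V₂/V₁)(V₃/V₂) = 7.44 × (528/236.6) = 16.6.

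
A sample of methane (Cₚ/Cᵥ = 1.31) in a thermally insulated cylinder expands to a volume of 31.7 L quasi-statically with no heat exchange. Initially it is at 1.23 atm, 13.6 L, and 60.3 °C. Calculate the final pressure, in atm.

P₂ ≈ 0.406 atm

Adiabatic: P₁V₁^γ = P₂V₂^γ ⇒ P₂ = P₁ (V₁/V₂)^γ.
P₂ = 1.23 × (13.6/31.7)^(1.31) = 0.4059 atm.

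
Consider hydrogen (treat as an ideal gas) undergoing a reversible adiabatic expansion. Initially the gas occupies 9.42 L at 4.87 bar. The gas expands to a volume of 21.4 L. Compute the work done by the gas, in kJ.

γ = 7/5 for a diatomic ideal gas.
P₂ = P₁(V₁/V₂)^γ = 4.87×(9.42/21.4)^(7/5) = 1.544 bar.
For a reversible adiabat, W_by_gas = (P₁V₁ − P₂V₂)/(γ−1).
W_by = (487000×0.00942 − 154400×0.0214) / (2/5) = 3209 J.

W ≈ 3.21 kJ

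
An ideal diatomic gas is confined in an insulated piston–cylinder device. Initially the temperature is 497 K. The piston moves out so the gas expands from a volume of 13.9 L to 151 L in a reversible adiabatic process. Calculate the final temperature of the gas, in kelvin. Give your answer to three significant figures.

Adiabatic: T₁V₁^(γ−1) = T₂V₂^(γ−1) ⇒ T₂ = T₁ (V₁/V₂)^(γ−1).
For a diatomic ideal gas γ = 7/5, so γ−1 = 2/5.
T₂ = 497 × (13.9/151)^(2/5) = 191.4 K.

T₂ ≈ 191 K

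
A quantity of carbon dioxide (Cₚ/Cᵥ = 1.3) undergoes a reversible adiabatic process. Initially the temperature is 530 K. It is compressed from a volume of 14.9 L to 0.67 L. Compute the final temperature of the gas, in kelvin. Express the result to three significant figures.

T₂ ≈ 1340 K

For a reversible adiabat TV^(γ−1) is constant, so T₂ = T₁ (V₁/V₂)^(γ−1).
T₂ = 530 × (14.9/0.67)^(0.3) = 1344 K.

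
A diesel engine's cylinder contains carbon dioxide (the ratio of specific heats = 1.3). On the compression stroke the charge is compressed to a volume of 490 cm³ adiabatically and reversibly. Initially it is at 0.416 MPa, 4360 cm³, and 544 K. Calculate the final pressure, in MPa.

P₂ ≈ 7.13 MPa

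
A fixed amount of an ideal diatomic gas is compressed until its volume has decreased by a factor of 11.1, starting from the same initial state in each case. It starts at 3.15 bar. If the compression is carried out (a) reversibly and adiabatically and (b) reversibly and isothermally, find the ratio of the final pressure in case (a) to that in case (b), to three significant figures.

For a diatomic ideal gas γ = 7/5.
Isothermal: P_b = P₁(V₁/V₂) = 3.15×11.1.
Adiabatic: P_a = P₁(V₁/V₂)^γ = 3.15×11.1^(7/5).
P_a/P_b = (V₁/V₂)^(γ−1) = 11.1^(2/5) = 2.619.

P_adiabatic / P_isothermal ≈ 2.62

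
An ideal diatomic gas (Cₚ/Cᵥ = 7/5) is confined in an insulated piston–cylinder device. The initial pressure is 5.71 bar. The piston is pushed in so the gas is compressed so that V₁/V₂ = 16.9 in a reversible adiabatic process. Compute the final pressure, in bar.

P₂ ≈ 299 bar

Adiabatic: P₁V₁^γ = P₂V₂^γ ⇒ P₂ = P₁ (V₁/V₂)^γ.
P₂ = 5.71 × 16.9^(7/5) = 299 bar.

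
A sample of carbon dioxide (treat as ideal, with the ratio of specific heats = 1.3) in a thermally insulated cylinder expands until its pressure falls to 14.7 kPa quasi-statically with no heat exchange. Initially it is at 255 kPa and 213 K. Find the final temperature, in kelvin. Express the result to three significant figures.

Adiabatic: T₂/T₁ = (P₂/P₁)^((γ−1)/γ).
T₂ = 213 × (14.7/255)^(0.231) = 110.3 K.

T₂ ≈ 110 K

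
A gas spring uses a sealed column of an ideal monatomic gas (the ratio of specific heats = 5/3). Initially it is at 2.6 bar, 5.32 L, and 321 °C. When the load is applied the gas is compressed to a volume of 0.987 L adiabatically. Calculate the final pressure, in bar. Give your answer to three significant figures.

Since PV^γ is constant along a reversible adiabat, P₂ = P₁ (V₁/V₂)^γ.
P₂ = 2.6 × (5.32/0.987)^(5/3) = 43.08 bar.

P₂ ≈ 43.1 bar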